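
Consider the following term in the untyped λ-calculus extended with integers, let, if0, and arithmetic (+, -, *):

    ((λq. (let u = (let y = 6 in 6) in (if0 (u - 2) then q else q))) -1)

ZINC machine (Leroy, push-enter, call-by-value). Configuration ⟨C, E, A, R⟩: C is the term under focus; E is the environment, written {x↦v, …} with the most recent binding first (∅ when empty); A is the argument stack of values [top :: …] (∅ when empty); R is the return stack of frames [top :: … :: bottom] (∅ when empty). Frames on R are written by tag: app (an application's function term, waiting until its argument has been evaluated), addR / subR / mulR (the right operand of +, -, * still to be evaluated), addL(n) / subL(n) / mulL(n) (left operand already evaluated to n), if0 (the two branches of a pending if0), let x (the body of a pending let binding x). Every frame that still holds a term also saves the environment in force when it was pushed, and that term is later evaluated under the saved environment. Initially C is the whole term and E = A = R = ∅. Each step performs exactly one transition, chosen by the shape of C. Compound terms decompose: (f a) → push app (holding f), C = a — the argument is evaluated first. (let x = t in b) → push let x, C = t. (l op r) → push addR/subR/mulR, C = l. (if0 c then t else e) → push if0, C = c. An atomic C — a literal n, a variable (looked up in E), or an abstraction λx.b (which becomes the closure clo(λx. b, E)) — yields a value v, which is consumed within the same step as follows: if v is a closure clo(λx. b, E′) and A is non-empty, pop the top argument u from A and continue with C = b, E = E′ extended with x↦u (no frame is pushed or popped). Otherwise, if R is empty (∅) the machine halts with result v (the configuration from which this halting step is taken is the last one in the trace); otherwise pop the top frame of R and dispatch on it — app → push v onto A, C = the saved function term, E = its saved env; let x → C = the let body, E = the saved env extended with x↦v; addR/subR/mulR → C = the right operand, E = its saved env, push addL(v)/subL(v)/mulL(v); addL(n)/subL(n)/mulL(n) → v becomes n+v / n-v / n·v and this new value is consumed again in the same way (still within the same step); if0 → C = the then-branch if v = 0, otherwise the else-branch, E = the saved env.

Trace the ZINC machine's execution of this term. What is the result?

Answer: -1

Machine steps:
step 0: ⟨C=((λq. (let u = (let y = 6 in 6) in (if0 (u - 2) then q else q))) -1); E=∅; A=∅; R=∅⟩
step 1: ⟨C=-1; E=∅; A=∅; R=[app]⟩
step 2: ⟨C=(λq. (let u = (let y = 6 in 6) in (if0 (u - 2) then q else q))); E=∅; A=[-1]; R=∅⟩
step 3: ⟨C=(let u = (let y = 6 in 6) in (if0 (u - 2) then q else q)); E={q↦-1}; A=∅; R=∅⟩
step 4: ⟨C=(let y = 6 in 6); E={q↦-1}; A=∅; R=[let u]⟩
step 5: ⟨C=6; E={q↦-1}; A=∅; R=[let y :: let u]⟩
step 6: ⟨C=6; E={y↦6, q↦-1}; A=∅; R=[let u]⟩
step 7: ⟨C=(if0 (u - 2) then q else q); E={u↦6, q↦-1}; A=∅; R=∅⟩
step 8: ⟨C=(u - 2); E={u↦6, q↦-1}; A=∅; R=[if0]⟩
step 9: ⟨C=u; E={u↦6, q↦-1}; A=∅; R=[subR :: if0]⟩
step 10: ⟨C=2; E={u↦6, q↦-1}; A=∅; R=[subL(6) :: if0]⟩
step 11: ⟨C=q; E={u↦6, q↦-1}; A=∅; R=∅⟩
→ final value -1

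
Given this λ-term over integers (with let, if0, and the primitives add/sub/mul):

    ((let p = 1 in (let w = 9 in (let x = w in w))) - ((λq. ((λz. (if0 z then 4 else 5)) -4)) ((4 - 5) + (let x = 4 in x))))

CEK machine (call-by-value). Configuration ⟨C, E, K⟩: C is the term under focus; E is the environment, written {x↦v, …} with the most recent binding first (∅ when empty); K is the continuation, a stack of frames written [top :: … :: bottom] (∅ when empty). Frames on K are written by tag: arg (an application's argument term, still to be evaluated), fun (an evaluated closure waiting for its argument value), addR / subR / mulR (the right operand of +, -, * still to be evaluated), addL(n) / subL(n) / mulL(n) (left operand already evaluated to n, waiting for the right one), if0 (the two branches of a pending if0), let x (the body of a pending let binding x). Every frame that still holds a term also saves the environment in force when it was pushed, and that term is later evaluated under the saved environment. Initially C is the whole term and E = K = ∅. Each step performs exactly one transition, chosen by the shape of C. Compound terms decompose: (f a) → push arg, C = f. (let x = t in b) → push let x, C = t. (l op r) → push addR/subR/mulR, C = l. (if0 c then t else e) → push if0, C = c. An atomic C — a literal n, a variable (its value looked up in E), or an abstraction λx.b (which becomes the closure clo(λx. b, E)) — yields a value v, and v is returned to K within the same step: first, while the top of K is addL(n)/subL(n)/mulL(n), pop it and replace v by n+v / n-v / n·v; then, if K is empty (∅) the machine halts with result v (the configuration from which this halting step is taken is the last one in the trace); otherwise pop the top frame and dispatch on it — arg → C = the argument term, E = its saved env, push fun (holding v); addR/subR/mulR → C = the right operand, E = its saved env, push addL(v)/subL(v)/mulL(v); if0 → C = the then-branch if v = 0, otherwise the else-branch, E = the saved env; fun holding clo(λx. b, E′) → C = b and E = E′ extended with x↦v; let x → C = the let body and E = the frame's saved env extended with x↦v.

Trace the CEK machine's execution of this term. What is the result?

Answer: 4

Machine steps:
[0] <C=((let p = 1 in (let w = 9 in (let x = w in w))) - ((λq. ((λz. (if0 z then 4 else 5)) -4)) ((4 - 5) + (let x = 4 in x)))), E=∅, K=∅>
[1] <C=(let p = 1 in (let w = 9 in (let x = w in w))), E=∅, K=[subR]>
[2] <C=1, E=∅, K=[let p :: subR]>
[3] <C=(let w = 9 in (let x = w in w)), E={p↦1}, K=[subR]>
[4] <C=9, E={p↦1}, K=[let w :: subR]>
[5] <C=(let x = w in w), E={w↦9, p↦1}, K=[subR]>
[6] <C=w, E={w↦9, p↦1}, K=[let x :: subR]>
[7] <C=w, E={x↦9, w↦9, p↦1}, K=[subR]>
[8] <C=((λq. ((λz. (if0 z then 4 else 5)) -4)) ((4 - 5) + (let x = 4 in x))), E=∅, K=[subL(9)]>
[9] <C=(λq. ((λz. (if0 z then 4 else 5)) -4)), E=∅, K=[arg :: subL(9)]>
[10] <C=((4 - 5) + (let x = 4 in x)), E=∅, K=[fun :: subL(9)]>
[11] <C=(4 - 5), E=∅, K=[addR :: fun :: subL(9)]>
[12] <C=4, E=∅, K=[subR :: addR :: fun :: subL(9)]>
[13] <C=5, E=∅, K=[subL(4) :: addR :: fun :: subL(9)]>
[14] <C=(let x = 4 in x), E=∅, K=[addL(-1) :: fun :: subL(9)]>
[15] <C=4, E=∅, K=[let x :: addL(-1) :: fun :: subL(9)]>
[16] <C=x, E={x↦4}, K=[addL(-1) :: fun :: subL(9)]>
[17] <C=((λz. (if0 z then 4 else 5)) -4), E={q↦3}, K=[subL(9)]>
[18] <C=(λz. (if0 z then 4 else 5)), E={q↦3}, K=[arg :: subL(9)]>
[19] <C=-4, E={q↦3}, K=[fun :: subL(9)]>
[20] <C=(if0 z then 4 else 5), E={z↦-4, q↦3}, K=[subL(9)]>
[21] <C=z, E={z↦-4, q↦3}, K=[if0 :: subL(9)]>
[22] <C=5, E={z↦-4, q↦3}, K=[subL(9)]>
→ final value 4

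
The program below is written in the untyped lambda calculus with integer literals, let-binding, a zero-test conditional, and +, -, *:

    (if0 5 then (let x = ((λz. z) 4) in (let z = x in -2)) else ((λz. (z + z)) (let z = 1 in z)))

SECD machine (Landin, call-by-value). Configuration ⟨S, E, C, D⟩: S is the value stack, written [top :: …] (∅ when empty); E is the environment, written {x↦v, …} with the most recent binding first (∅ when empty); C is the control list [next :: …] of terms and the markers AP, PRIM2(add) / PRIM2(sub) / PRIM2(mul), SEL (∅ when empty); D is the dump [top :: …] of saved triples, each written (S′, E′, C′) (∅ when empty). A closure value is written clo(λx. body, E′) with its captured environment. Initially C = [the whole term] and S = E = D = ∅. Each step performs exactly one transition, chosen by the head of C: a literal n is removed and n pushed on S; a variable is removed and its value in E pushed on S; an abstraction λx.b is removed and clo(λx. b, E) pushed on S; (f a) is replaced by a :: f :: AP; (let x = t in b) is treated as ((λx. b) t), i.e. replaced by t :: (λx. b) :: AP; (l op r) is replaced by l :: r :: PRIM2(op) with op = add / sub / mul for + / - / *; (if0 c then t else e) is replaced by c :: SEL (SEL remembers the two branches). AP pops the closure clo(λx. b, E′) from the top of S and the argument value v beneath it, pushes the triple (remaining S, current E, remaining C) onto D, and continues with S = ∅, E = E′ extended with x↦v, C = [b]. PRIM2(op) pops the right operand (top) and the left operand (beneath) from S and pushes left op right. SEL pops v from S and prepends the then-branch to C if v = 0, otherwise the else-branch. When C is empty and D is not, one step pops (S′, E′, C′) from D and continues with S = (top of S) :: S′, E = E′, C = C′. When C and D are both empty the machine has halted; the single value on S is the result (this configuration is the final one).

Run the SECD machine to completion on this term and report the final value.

Answer: 2

Machine steps:
step 0: ⟨S=∅; E=∅; C=[(if0 5 then (let x = ((λz. z) 4) in (let z = x in -2)) else ((λz. (z + z)) (let z = 1 in z)))]; D=∅⟩
step 1: ⟨S=∅; E=∅; C=[5 :: SEL]; D=∅⟩
step 2: ⟨S=[5]; E=∅; C=[SEL]; D=∅⟩
step 3: ⟨S=∅; E=∅; C=[((λz. (z + z)) (let z = 1 in z))]; D=∅⟩
step 4: ⟨S=∅; E=∅; C=[(let z = 1 in z) :: (λz. (z + z)) :: AP]; D=∅⟩
step 5: ⟨S=∅; E=∅; C=[1 :: (λz. z) :: AP :: (λz. (z + z)) :: AP]; D=∅⟩
step 6: ⟨S=[1]; E=∅; C=[(λz. z) :: AP :: (λz. (z + z)) :: AP]; D=∅⟩
step 7: ⟨S=[clo(λz. z, ∅) :: 1]; E=∅; C=[AP :: (λz. (z + z)) :: AP]; D=∅⟩
step 8: ⟨S=∅; E={z↦1}; C=[z]; D=[(∅, ∅, [(λz. (z + z)) :: AP])]⟩
step 9: ⟨S=[1]; E={z↦1}; C=∅; D=[(∅, ∅, [(λz. (z + z)) :: AP])]⟩
step 10: ⟨S=[1]; E=∅; C=[(λz. (z + z)) :: AP]; D=∅⟩
step 11: ⟨S=[clo(λz. (z + z), ∅) :: 1]; E=∅; C=[AP]; D=∅⟩
step 12: ⟨S=∅; E={z↦1}; C=[(z + z)]; D=[(∅, ∅, ∅)]⟩
step 13: ⟨S=∅; E={z↦1}; C=[z :: z :: PRIM2(add)]; D=[(∅, ∅, ∅)]⟩
step 14: ⟨S=[1]; E={z↦1}; C=[z :: PRIM2(add)]; D=[(∅, ∅, ∅)]⟩
step 15: ⟨S=[1 :: 1]; E={z↦1}; C=[PRIM2(add)]; D=[(∅, ∅, ∅)]⟩
step 16: ⟨S=[2]; E={z↦1}; C=∅; D=[(∅, ∅, ∅)]⟩
step 17: ⟨S=[2]; E=∅; C=∅; D=∅⟩
→ final value 2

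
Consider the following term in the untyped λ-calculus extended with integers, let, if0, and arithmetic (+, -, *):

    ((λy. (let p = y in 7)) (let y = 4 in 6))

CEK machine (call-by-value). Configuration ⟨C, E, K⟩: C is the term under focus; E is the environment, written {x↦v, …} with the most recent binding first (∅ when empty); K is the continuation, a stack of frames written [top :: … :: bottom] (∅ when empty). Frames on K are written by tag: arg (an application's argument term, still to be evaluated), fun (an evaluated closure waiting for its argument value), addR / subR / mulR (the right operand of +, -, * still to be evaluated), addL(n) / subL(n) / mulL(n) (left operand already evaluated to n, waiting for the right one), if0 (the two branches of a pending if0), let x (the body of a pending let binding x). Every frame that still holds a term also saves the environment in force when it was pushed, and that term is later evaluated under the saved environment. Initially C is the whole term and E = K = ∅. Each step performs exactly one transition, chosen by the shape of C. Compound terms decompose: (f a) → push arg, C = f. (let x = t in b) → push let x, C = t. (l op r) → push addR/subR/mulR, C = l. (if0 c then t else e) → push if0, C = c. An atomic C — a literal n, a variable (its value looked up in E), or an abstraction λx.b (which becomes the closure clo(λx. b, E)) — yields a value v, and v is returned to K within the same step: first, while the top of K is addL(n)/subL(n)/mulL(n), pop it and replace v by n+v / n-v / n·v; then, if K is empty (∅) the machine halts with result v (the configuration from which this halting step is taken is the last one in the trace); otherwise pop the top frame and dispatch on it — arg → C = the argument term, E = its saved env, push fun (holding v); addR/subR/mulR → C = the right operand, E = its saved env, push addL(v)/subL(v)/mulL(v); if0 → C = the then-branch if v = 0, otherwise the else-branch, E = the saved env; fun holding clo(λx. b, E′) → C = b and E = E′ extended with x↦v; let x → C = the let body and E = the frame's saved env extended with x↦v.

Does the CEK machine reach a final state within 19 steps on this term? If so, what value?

Answer: 7

Machine steps:
[0] ⟨C=((λy. (let p = y in 7)) (let y = 4 in 6)); E=∅; K=∅⟩
[1] ⟨C=(λy. (let p = y in 7)); E=∅; K=[arg]⟩
[2] ⟨C=(let y = 4 in 6); E=∅; K=[fun]⟩
[3] ⟨C=4; E=∅; K=[let y :: fun]⟩
[4] ⟨C=6; E={y↦4}; K=[fun]⟩
[5] ⟨C=(let p = y in 7); E={y↦6}; K=∅⟩
[6] ⟨C=y; E={y↦6}; K=[let p]⟩
[7] ⟨C=7; E={p↦6, y↦6}; K=∅⟩
→ final value 7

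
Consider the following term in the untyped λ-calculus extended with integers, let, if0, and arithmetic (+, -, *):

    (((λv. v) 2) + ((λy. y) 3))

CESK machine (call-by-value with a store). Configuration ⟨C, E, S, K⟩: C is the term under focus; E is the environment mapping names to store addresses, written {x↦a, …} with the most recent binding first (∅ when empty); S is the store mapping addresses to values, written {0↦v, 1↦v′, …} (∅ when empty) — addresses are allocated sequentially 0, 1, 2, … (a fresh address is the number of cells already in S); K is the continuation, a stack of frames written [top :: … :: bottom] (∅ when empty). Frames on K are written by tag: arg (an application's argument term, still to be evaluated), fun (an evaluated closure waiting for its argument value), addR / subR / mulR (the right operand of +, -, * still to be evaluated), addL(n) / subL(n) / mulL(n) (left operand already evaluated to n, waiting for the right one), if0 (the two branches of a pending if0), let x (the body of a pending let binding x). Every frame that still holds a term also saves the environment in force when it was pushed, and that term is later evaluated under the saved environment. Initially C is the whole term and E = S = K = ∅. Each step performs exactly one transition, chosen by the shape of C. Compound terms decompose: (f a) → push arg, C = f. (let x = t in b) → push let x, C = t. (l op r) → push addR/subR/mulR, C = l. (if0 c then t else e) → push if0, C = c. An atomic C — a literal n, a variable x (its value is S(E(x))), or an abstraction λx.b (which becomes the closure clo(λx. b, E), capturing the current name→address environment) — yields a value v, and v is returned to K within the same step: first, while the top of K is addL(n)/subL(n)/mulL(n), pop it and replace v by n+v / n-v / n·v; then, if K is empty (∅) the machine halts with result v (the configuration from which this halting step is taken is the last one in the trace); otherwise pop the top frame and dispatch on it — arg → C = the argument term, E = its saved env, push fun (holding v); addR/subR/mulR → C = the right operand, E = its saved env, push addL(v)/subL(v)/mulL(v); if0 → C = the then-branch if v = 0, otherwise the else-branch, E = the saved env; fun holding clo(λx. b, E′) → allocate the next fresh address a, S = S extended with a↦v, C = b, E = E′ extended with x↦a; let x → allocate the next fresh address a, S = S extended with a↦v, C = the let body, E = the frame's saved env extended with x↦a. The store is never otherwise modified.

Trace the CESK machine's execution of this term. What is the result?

0. ⟨C=(((λv. v) 2) + ((λy. y) 3)); E=∅; S=∅; K=∅⟩
1. ⟨C=((λv. v) 2); E=∅; S=∅; K=[addR]⟩
2. ⟨C=(λv. v); E=∅; S=∅; K=[arg :: addR]⟩
3. ⟨C=2; E=∅; S=∅; K=[fun :: addR]⟩
4. ⟨C=v; E={v↦0}; S={0↦2}; K=[addR]⟩
5. ⟨C=((λy. y) 3); E=∅; S={0↦2}; K=[addL(2)]⟩
6. ⟨C=(λy. y); E=∅; S={0↦2}; K=[arg :: addL(2)]⟩
7. ⟨C=3; E=∅; S={0↦2}; K=[fun :: addL(2)]⟩
8. ⟨C=y; E={y↦1}; S={0↦2, 1↦3}; K=[addL(2)]⟩
→ final value 5

Answer: 5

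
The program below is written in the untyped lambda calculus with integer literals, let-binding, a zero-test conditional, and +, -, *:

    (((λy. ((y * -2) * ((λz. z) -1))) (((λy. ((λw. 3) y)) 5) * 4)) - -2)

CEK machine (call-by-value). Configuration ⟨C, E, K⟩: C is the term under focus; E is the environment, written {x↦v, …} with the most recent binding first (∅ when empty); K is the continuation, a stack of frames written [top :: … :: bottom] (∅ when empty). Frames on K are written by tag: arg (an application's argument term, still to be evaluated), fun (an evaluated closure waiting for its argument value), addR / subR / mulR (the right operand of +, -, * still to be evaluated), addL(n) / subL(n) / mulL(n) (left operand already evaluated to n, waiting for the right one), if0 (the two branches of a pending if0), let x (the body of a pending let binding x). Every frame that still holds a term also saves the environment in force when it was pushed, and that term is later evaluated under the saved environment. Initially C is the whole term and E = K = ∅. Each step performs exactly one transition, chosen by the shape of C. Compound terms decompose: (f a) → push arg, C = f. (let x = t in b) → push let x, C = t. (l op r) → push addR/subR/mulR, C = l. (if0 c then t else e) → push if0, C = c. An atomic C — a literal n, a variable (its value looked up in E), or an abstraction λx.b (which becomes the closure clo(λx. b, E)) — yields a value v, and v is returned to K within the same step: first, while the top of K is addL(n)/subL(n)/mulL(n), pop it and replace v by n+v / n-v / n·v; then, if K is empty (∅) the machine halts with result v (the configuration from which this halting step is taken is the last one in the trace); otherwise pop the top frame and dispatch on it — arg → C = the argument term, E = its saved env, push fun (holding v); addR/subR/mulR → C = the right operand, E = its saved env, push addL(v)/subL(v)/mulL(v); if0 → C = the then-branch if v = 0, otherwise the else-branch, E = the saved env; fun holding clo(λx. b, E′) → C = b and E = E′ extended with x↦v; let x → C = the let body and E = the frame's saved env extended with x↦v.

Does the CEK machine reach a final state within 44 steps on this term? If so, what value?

step 0: ⟨C=(((λy. ((y * -2) * ((λz. z) -1))) (((λy. ((λw. 3) y)) 5) * 4)) - -2); E=∅; K=∅⟩
step 1: ⟨C=((λy. ((y * -2) * ((λz. z) -1))) (((λy. ((λw. 3) y)) 5) * 4)); E=∅; K=[subR]⟩
step 2: ⟨C=(λy. ((y * -2) * ((λz. z) -1))); E=∅; K=[arg :: subR]⟩
step 3: ⟨C=(((λy. ((λw. 3) y)) 5) * 4); E=∅; K=[fun :: subR]⟩
step 4: ⟨C=((λy. ((λw. 3) y)) 5); E=∅; K=[mulR :: fun :: subR]⟩
step 5: ⟨C=(λy. ((λw. 3) y)); E=∅; K=[arg :: mulR :: fun :: subR]⟩
step 6: ⟨C=5; E=∅; K=[fun :: mulR :: fun :: subR]⟩
step 7: ⟨C=((λw. 3) y); E={y↦5}; K=[mulR :: fun :: subR]⟩
step 8: ⟨C=(λw. 3); E={y↦5}; K=[arg :: mulR :: fun :: subR]⟩
step 9: ⟨C=y; E={y↦5}; K=[fun :: mulR :: fun :: subR]⟩
step 10: ⟨C=3; E={w↦5, y↦5}; K=[mulR :: fun :: subR]⟩
step 11: ⟨C=4; E=∅; K=[mulL(3) :: fun :: subR]⟩
step 12: ⟨C=((y * -2) * ((λz. z) -1)); E={y↦12}; K=[subR]⟩
step 13: ⟨C=(y * -2); E={y↦12}; K=[mulR :: subR]⟩
step 14: ⟨C=y; E={y↦12}; K=[mulR :: mulR :: subR]⟩
step 15: ⟨C=-2; E={y↦12}; K=[mulL(12) :: mulR :: subR]⟩
step 16: ⟨C=((λz. z) -1); E={y↦12}; K=[mulL(-24) :: subR]⟩
step 17: ⟨C=(λz. z); E={y↦12}; K=[arg :: mulL(-24) :: subR]⟩
step 18: ⟨C=-1; E={y↦12}; K=[fun :: mulL(-24) :: subR]⟩
step 19: ⟨C=z; E={z↦-1, y↦12}; K=[mulL(-24) :: subR]⟩
step 20: ⟨C=-2; E=∅; K=[subL(24)]⟩
→ final value 26

Answer: 26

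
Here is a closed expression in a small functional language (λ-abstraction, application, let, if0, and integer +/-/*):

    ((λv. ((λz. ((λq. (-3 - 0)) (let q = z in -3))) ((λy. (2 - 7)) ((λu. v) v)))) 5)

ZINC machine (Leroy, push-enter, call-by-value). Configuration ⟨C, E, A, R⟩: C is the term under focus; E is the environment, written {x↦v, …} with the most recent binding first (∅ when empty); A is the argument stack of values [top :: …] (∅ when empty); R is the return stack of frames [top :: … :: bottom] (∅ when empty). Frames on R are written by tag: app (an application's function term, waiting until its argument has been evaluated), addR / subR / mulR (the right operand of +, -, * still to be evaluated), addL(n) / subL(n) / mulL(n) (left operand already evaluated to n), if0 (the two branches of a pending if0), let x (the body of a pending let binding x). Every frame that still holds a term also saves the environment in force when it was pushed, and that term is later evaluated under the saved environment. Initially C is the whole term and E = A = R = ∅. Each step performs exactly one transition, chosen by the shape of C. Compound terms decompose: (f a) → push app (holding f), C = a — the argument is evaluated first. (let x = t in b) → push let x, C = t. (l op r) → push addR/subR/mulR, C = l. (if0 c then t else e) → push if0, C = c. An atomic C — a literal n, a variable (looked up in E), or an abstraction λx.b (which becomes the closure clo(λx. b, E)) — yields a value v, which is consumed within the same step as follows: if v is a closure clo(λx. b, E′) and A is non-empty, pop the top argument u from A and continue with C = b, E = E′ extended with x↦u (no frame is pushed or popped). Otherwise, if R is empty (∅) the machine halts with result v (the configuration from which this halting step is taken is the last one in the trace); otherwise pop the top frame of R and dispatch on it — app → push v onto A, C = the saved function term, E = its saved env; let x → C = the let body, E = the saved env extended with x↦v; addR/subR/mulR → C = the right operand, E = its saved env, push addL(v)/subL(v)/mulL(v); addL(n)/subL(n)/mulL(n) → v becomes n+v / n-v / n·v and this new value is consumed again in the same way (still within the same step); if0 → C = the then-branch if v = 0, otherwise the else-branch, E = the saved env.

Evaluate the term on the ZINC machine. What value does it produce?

0. ⟨C=((λv. ((λz. ((λq. (-3 - 0)) (let q = z in -3))) ((λy. (2 - 7)) ((λu. v) v)))) 5); E=∅; A=∅; R=∅⟩
1. ⟨C=5; E=∅; A=∅; R=[app]⟩
2. ⟨C=(λv. ((λz. ((λq. (-3 - 0)) (let q = z in -3))) ((λy. (2 - 7)) ((λu. v) v)))); E=∅; A=[5]; R=∅⟩
3. ⟨C=((λz. ((λq. (-3 - 0)) (let q = z in -3))) ((λy. (2 - 7)) ((λu. v) v))); E={v↦5}; A=∅; R=∅⟩
4. ⟨C=((λy. (2 - 7)) ((λu. v) v)); E={v↦5}; A=∅; R=[app]⟩
5. ⟨C=((λu. v) v); E={v↦5}; A=∅; R=[app :: app]⟩
6. ⟨C=v; E={v↦5}; A=∅; R=[app :: app :: app]⟩
7. ⟨C=(λu. v); E={v↦5}; A=[5]; R=[app :: app]⟩
8. ⟨C=v; E={u↦5, v↦5}; A=∅; R=[app :: app]⟩
9. ⟨C=(λy. (2 - 7)); E={v↦5}; A=[5]; R=[app]⟩
10. ⟨C=(2 - 7); E={y↦5, v↦5}; A=∅; R=[app]⟩
11. ⟨C=2; E={y↦5, v↦5}; A=∅; R=[subR :: app]⟩
12. ⟨C=7; E={y↦5, v↦5}; A=∅; R=[subL(2) :: app]⟩
13. ⟨C=(λz. ((λq. (-3 - 0)) (let q = z in -3))); E={v↦5}; A=[-5]; R=∅⟩
14. ⟨C=((λq. (-3 - 0)) (let q = z in -3)); E={z↦-5, v↦5}; A=∅; R=∅⟩
15. ⟨C=(let q = z in -3); E={z↦-5, v↦5}; A=∅; R=[app]⟩
16. ⟨C=z; E={z↦-5, v↦5}; A=∅; R=[let q :: app]⟩
17. ⟨C=-3; E={q↦-5, z↦-5, v↦5}; A=∅; R=[app]⟩
18. ⟨C=(λq. (-3 - 0)); E={z↦-5, v↦5}; A=[-3]; R=∅⟩
19. ⟨C=(-3 - 0); E={q↦-3, z↦-5, v↦5}; A=∅; R=∅⟩
20. ⟨C=-3; E={q↦-3, z↦-5, v↦5}; A=∅; R=[subR]⟩
21. ⟨C=0; E={q↦-3, z↦-5, v↦5}; A=∅; R=[subL(-3)]⟩
→ final value -3

Answer: -3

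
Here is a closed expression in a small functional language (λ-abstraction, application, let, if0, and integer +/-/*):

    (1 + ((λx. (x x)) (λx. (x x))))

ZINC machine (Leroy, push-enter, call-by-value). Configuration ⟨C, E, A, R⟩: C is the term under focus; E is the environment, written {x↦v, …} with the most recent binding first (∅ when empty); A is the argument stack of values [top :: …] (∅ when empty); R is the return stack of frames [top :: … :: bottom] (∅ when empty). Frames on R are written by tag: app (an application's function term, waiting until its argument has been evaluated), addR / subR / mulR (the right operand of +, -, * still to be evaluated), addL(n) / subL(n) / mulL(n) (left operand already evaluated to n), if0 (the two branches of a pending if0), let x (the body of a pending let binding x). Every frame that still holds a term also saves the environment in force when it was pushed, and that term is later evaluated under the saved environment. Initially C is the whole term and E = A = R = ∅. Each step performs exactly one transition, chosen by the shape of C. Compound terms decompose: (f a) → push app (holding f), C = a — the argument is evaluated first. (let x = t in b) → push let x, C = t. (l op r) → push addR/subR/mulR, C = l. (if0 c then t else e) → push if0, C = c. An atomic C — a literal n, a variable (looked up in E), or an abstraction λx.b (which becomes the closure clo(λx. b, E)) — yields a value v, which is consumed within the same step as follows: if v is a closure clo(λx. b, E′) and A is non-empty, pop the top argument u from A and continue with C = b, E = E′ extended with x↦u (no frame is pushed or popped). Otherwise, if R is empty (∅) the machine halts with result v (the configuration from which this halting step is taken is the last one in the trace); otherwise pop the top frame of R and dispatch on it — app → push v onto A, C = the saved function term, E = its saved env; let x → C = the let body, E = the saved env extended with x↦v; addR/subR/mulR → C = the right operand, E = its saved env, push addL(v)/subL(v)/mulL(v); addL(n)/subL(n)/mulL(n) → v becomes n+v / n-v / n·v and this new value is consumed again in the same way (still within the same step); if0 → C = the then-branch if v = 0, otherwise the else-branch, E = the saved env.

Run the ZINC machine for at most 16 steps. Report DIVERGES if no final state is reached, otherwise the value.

[0] [C=(1 + ((λx. (x x)) (λx. (x x)))) | E=∅ | A=∅ | R=∅]
[1] [C=1 | E=∅ | A=∅ | R=[addR]]
[2] [C=((λx. (x x)) (λx. (x x))) | E=∅ | A=∅ | R=[addL(1)]]
[3] [C=(λx. (x x)) | E=∅ | A=∅ | R=[app :: addL(1)]]
[4] [C=(λx. (x x)) | E=∅ | A=[clo(λx. (x x), ∅)] | R=[addL(1)]]
[5] [C=(x x) | E={x↦clo(λx. (x x), ∅)} | A=∅ | R=[addL(1)]]
[6] [C=x | E={x↦clo(λx. (x x), ∅)} | A=∅ | R=[app :: addL(1)]]
[7] [C=x | E={x↦clo(λx. (x x), ∅)} | A=[clo(λx. (x x), ∅)] | R=[addL(1)]]
… configuration repeats with period 3 (steps 5–7 recur indefinitely) …

Answer: DIVERGES (no final state within 16 steps)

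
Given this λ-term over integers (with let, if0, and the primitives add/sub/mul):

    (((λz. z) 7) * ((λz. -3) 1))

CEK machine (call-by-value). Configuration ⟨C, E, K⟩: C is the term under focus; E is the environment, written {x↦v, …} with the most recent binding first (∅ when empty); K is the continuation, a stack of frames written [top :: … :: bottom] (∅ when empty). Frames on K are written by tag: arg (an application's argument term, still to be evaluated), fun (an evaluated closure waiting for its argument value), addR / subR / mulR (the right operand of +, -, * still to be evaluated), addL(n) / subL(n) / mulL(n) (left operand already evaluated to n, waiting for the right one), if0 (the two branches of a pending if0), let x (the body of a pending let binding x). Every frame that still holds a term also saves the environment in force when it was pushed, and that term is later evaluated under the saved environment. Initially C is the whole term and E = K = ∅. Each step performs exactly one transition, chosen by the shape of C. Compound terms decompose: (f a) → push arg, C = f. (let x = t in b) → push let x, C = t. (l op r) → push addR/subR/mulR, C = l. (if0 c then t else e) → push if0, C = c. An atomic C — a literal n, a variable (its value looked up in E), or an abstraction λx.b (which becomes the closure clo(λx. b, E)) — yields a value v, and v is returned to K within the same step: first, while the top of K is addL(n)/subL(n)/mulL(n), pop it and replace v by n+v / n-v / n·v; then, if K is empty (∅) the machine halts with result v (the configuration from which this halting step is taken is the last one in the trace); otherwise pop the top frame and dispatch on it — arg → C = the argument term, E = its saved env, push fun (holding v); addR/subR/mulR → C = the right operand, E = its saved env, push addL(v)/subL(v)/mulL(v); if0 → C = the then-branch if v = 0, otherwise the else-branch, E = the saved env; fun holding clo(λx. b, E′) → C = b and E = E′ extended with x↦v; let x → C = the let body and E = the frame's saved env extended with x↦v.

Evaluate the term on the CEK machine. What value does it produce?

t=0: <C=(((λz. z) 7) * ((λz. -3) 1)), E=∅, K=∅>
t=1: <C=((λz. z) 7), E=∅, K=[mulR]>
t=2: <C=(λz. z), E=∅, K=[arg :: mulR]>
t=3: <C=7, E=∅, K=[fun :: mulR]>
t=4: <C=z, E={z↦7}, K=[mulR]>
t=5: <C=((λz. -3) 1), E=∅, K=[mulL(7)]>
t=6: <C=(λz. -3), E=∅, K=[arg :: mulL(7)]>
t=7: <C=1, E=∅, K=[fun :: mulL(7)]>
t=8: <C=-3, E={z↦1}, K=[mulL(7)]>
→ final value -21

Answer: -21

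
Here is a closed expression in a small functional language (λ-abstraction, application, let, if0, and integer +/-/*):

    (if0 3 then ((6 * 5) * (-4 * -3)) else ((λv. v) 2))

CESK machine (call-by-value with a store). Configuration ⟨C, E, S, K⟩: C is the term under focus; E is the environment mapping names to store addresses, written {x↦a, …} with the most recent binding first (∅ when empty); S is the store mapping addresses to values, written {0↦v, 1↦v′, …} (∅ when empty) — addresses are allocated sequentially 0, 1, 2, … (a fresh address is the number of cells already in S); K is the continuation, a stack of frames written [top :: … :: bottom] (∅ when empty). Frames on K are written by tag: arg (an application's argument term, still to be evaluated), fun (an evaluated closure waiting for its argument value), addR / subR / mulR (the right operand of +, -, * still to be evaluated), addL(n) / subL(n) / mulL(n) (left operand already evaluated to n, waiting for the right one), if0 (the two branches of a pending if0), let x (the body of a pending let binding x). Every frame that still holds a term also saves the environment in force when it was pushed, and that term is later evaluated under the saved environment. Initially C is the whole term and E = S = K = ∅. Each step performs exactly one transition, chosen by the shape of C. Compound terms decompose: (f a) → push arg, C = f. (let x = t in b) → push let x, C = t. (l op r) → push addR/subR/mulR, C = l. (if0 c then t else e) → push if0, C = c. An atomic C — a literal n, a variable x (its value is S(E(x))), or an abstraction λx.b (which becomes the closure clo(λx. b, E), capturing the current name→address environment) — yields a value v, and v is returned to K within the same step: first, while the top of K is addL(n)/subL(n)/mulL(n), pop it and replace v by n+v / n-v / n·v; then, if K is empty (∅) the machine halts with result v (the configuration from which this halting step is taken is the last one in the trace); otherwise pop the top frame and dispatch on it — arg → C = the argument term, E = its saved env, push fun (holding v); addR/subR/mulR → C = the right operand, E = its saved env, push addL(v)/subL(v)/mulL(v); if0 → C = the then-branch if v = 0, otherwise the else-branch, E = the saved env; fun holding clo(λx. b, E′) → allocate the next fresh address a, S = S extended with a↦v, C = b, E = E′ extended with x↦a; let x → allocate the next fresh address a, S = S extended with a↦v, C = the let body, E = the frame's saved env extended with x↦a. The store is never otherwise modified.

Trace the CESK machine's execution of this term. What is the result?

0. <C=(if0 3 then ((6 * 5) * (-4 * -3)) else ((λv. v) 2)), E=∅, S=∅, K=∅>
1. <C=3, E=∅, S=∅, K=[if0]>
2. <C=((λv. v) 2), E=∅, S=∅, K=∅>
3. <C=(λv. v), E=∅, S=∅, K=[arg]>
4. <C=2, E=∅, S=∅, K=[fun]>
5. <C=v, E={v↦0}, S={0↦2}, K=∅>
→ final value 2

Answer: 2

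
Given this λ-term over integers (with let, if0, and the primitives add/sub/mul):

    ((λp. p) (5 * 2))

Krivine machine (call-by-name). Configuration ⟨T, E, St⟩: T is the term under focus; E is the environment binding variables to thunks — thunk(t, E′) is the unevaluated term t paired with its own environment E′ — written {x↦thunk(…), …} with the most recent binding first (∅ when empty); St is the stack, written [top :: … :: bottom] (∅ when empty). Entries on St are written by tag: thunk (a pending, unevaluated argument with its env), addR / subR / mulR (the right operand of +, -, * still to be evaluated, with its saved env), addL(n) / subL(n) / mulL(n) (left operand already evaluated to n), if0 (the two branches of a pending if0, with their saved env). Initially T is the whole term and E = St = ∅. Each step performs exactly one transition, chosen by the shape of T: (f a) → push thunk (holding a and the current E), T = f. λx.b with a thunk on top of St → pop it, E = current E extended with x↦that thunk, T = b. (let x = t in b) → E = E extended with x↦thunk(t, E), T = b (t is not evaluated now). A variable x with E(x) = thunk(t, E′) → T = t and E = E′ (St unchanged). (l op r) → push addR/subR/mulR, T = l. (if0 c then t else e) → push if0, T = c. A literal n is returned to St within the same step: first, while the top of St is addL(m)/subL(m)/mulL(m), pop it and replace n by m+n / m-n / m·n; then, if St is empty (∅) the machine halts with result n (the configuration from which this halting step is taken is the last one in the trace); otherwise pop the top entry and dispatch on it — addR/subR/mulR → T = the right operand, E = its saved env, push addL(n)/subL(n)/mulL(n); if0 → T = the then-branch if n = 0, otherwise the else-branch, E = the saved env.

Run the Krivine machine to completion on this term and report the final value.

Answer: 10

Machine steps:
t=0: <T=((λp. p) (5 * 2)), E=∅, St=∅>
t=1: <T=(λp. p), E=∅, St=[thunk]>
t=2: <T=p, E={p↦thunk((5 * 2), ∅)}, St=∅>
t=3: <T=(5 * 2), E=∅, St=∅>
t=4: <T=5, E=∅, St=[mulR]>
t=5: <T=2, E=∅, St=[mulL(5)]>
→ final value 10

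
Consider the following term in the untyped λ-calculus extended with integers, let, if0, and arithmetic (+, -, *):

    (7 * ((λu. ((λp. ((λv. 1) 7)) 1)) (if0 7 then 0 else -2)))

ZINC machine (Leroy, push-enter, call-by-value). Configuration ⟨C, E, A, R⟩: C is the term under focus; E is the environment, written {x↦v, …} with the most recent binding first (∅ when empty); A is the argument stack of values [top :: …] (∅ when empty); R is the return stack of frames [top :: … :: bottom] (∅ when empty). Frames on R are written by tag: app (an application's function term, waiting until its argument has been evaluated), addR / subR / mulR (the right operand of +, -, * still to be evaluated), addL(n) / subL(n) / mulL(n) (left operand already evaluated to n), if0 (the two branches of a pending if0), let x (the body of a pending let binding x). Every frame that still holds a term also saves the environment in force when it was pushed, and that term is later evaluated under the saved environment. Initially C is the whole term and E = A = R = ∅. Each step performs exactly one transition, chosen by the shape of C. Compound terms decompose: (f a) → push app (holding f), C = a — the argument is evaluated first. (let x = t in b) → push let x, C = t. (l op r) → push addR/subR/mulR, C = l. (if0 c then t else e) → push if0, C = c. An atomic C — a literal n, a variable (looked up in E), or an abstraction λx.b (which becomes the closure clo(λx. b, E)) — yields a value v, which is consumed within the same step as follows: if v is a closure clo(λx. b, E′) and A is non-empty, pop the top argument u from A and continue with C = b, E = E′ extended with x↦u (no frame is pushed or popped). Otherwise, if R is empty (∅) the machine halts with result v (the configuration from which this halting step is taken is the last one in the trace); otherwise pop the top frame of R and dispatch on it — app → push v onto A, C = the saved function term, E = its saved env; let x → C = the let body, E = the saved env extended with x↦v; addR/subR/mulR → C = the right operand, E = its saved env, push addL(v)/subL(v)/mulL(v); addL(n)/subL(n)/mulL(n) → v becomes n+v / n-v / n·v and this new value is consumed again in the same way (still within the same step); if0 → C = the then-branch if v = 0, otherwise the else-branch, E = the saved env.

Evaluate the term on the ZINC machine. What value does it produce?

Answer: 7

Execution trace:
step 0: [C=(7 * ((λu. ((λp. ((λv. 1) 7)) 1)) (if0 7 then 0 else -2))) | E=∅ | A=∅ | R=∅]
step 1: [C=7 | E=∅ | A=∅ | R=[mulR]]
step 2: [C=((λu. ((λp. ((λv. 1) 7)) 1)) (if0 7 then 0 else -2)) | E=∅ | A=∅ | R=[mulL(7)]]
step 3: [C=(if0 7 then 0 else -2) | E=∅ | A=∅ | R=[app :: mulL(7)]]
step 4: [C=7 | E=∅ | A=∅ | R=[if0 :: app :: mulL(7)]]
step 5: [C=-2 | E=∅ | A=∅ | R=[app :: mulL(7)]]
step 6: [C=(λu. ((λp. ((λv. 1) 7)) 1)) | E=∅ | A=[-2] | R=[mulL(7)]]
step 7: [C=((λp. ((λv. 1) 7)) 1) | E={u↦-2} | A=∅ | R=[mulL(7)]]
step 8: [C=1 | E={u↦-2} | A=∅ | R=[app :: mulL(7)]]
step 9: [C=(λp. ((λv. 1) 7)) | E={u↦-2} | A=[1] | R=[mulL(7)]]
step 10: [C=((λv. 1) 7) | E={p↦1, u↦-2} | A=∅ | R=[mulL(7)]]
step 11: [C=7 | E={p↦1, u↦-2} | A=∅ | R=[app :: mulL(7)]]
step 12: [C=(λv. 1) | E={p↦1, u↦-2} | A=[7] | R=[mulL(7)]]
step 13: [C=1 | E={v↦7, p↦1, u↦-2} | A=∅ | R=[mulL(7)]]
→ final value 7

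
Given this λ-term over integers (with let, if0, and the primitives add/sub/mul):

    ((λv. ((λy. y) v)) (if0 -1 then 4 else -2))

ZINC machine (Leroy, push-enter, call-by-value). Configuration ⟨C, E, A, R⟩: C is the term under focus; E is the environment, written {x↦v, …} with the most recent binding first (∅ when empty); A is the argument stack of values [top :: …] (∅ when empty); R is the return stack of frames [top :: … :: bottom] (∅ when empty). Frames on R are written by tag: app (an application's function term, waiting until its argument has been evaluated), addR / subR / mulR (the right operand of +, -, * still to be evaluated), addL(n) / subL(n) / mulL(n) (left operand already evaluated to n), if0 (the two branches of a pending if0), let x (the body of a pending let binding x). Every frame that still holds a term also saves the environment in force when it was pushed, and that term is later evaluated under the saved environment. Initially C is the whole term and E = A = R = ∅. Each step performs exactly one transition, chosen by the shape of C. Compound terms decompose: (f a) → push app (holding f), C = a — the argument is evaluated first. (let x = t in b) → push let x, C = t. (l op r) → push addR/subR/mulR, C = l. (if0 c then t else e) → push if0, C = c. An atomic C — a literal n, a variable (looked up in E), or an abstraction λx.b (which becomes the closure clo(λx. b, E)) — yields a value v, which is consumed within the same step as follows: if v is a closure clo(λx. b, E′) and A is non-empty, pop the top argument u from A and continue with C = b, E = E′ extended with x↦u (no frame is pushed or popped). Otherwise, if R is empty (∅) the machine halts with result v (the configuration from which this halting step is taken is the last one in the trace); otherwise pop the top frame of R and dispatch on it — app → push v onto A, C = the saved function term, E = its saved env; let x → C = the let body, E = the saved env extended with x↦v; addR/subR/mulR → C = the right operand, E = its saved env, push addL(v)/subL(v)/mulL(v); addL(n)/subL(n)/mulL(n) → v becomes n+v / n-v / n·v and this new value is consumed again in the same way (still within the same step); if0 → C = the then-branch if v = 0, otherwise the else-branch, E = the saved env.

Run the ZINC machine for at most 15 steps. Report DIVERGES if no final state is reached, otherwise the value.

Answer: -2

Execution trace:
step 0: [C=((λv. ((λy. y) v)) (if0 -1 then 4 else -2)) | E=∅ | A=∅ | R=∅]
step 1: [C=(if0 -1 then 4 else -2) | E=∅ | A=∅ | R=[app]]
step 2: [C=-1 | E=∅ | A=∅ | R=[if0 :: app]]
step 3: [C=-2 | E=∅ | A=∅ | R=[app]]
step 4: [C=(λv. ((λy. y) v)) | E=∅ | A=[-2] | R=∅]
step 5: [C=((λy. y) v) | E={v↦-2} | A=∅ | R=∅]
step 6: [C=v | E={v↦-2} | A=∅ | R=[app]]
step 7: [C=(λy. y) | E={v↦-2} | A=[-2] | R=∅]
step 8: [C=y | E={y↦-2, v↦-2} | A=∅ | R=∅]
→ final value -2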